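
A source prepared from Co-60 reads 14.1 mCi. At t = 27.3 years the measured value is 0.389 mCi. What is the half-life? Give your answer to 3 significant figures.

A/A₀ = 0.389/14.1 ≈ 0.027589.
n = log₂(36.247) ≈ 5.1798 half-lives elapsed in 27.3 years.
t½ = 27.3/5.1798 ≈ 5.2705 years.

5.27 years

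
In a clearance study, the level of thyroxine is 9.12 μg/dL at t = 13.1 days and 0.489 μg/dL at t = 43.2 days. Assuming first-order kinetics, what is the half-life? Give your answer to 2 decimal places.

7.13 days

Over Δt = 43.2 − 13.1 = 30.1 days, the level fell by a factor of 9.12/0.489 ≈ 18.65.
n = log₂(18.65) ≈ 4.2211 half-lives, so t½ = 30.1/4.2211 ≈ 7.1308 days.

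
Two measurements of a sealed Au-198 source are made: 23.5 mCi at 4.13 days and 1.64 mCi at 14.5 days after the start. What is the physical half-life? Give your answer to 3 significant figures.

2.70 days

Over Δt = 14.5 − 4.13 = 10.37 days, the level fell by a factor of 23.5/1.64 ≈ 14.329.
n = log₂(14.329) ≈ 3.8409 half-lives, so t½ = 10.37/3.8409 ≈ 2.6999 days.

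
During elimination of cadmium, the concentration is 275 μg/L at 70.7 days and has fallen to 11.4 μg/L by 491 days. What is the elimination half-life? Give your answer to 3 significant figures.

Over Δt = 491 − 70.7 = 420.3 days, the level fell by a factor of 275/11.4 ≈ 24.123.
n = log₂(24.123) ≈ 4.5923 half-lives, so t½ = 420.3/4.5923 ≈ 91.522 days.

91.5 days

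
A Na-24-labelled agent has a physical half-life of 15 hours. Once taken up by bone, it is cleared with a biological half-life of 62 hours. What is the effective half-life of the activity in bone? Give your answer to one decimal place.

1/t_eff = 1/t_phys + 1/t_biol = 1/15 + 1/62 = 0.082796 per hour.
t_eff = 15 × 62 / (15 + 62) ≈ 12.078 hours.

12.1 hours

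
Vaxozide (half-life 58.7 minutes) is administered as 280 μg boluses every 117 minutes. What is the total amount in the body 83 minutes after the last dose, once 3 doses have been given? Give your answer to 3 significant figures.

The 3 doses were given 317, 200, 83 minutes ago.
Total = 280·(1/2)^(317/58.7) + 280·(1/2)^(200/58.7) + 280·(1/2)^(83/58.7)
      = 6.6297 + 26.394 + 105.08 ≈ 138.1 μg.

138 μg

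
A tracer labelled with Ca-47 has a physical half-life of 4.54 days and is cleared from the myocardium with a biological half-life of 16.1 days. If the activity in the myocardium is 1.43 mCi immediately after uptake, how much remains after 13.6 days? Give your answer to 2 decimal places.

0.10 mCi

1/t_eff = 1/t_phys + 1/t_biol = 1/4.54 + 1/16.1 = 0.28238 per day.
t_eff = 4.54 × 16.1 / (4.54 + 16.1) ≈ 3.5414 days.
Remaining = 1.43 × (1/2)^(13.6/3.5414) = 1.43 × (1/2)^3.8403 ≈ 0.099836 mCi.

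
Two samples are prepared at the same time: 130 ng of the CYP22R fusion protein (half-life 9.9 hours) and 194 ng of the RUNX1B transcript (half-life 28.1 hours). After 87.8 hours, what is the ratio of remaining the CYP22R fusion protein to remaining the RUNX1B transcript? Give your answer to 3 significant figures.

0.0125

CYP22R fusion protein: 130 × (1/2)^(87.8/9.9) = 130 × (1/2)^8.8687 ≈ 0.2781 ng.
RUNX1B transcript: 194 × (1/2)^(87.8/28.1) = 194 × (1/2)^3.1246 ≈ 22.244 ng.
Ratio ≈ 0.2781 / 22.244 ≈ 0.012502.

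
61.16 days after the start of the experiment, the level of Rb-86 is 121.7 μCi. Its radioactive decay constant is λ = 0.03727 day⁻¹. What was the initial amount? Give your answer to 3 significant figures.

1190 μCi

t½ = ln 2 / λ = 0.69315 / 0.03727 ≈ 18.598 days.
Number of half-lives elapsed: n = 61.16/18.598 ≈ 3.2885.
A₀ = A × 2^n = 121.7 × 2^3.2885 = 121.7 × 9.7711 ≈ 1189.1 μCi.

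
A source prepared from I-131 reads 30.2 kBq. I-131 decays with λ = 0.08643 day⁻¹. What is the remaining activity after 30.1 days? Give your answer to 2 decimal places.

t½ = ln 2 / λ = 0.69315 / 0.08643 ≈ 8.0198 days.
Number of half-lives: n = 30.1/8.0198 ≈ 3.7532.
Remaining = 30.2 × (1/2)^3.7532 = 30.2 × 0.074159 ≈ 2.2396 kBq.

2.24 kBq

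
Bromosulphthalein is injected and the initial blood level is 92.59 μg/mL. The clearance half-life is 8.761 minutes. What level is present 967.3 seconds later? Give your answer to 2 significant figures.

Convert the elapsed time: 967.3 seconds = 16.1217 minutes.
Number of half-lives: n = 16.1217/8.761 ≈ 1.8402.
Remaining = 92.59 × (1/2)^1.8402 = 92.59 × 0.27929 ≈ 25.859 μg/mL.

26 μg/mL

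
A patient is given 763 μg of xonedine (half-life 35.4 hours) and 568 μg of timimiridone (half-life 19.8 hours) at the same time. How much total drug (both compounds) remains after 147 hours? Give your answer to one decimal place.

xonedine: 763 × (1/2)^(147/35.4) = 763 × (1/2)^4.1525 ≈ 42.903 μg.
timimiridone: 568 × (1/2)^(147/19.8) = 568 × (1/2)^7.4242 ≈ 3.307 μg.
Total = 42.903 + 3.307 ≈ 46.21 μg.

46.2 μg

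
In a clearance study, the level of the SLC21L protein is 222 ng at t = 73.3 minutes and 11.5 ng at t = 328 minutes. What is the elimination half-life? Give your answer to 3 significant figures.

59.6 minutes

Over Δt = 328 − 73.3 = 254.7 minutes, the level fell by a factor of 222/11.5 ≈ 19.304.
n = log₂(19.304) ≈ 4.2709 half-lives, so t½ = 254.7/4.2709 ≈ 59.637 minutes.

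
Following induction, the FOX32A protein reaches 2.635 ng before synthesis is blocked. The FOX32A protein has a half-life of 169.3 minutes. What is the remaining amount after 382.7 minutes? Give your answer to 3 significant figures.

0.550 ng

Number of half-lives: n = 382.7/169.3 ≈ 2.2605.
Remaining = 2.635 × (1/2)^2.2605 = 2.635 × 0.2087 ≈ 0.54993 ng.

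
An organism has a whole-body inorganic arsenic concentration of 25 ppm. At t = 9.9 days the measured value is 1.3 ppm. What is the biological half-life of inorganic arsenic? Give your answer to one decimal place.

A/A₀ = 1.3/25 ≈ 0.052.
n = log₂(19.231) ≈ 4.2653 half-lives elapsed in 9.9 days.
t½ = 9.9/4.2653 ≈ 2.321 days.

2.3 days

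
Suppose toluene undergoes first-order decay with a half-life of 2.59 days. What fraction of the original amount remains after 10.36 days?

0.0625

n = 10.36/2.59 ≈ 4 half-lives.
Fraction remaining = (1/2)^4 ≈ 0.0625.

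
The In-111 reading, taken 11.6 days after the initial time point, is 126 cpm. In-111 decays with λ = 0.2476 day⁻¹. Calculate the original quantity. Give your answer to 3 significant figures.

2230 cpm

t½ = ln 2 / λ = 0.69315 / 0.2476 ≈ 2.7995 days.
Number of half-lives elapsed: n = 11.6/2.7995 ≈ 4.1437.
A₀ = A × 2^n = 126 × 2^4.1437 = 126 × 17.675 ≈ 2227.1 cpm.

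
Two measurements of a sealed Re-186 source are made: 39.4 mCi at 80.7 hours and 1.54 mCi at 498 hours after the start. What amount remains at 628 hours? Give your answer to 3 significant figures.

Over Δt = 498 − 80.7 = 417.3 hours, the level fell by a factor of 39.4/1.54 ≈ 25.584.
n = log₂(25.584) ≈ 4.6772 half-lives, so t½ = 417.3/4.6772 ≈ 89.22 hours.
From t = 498 to t = 628: 1.54 × (1/2)^((628−498)/89.22) ≈ 0.56092 mCi.

0.561 mCi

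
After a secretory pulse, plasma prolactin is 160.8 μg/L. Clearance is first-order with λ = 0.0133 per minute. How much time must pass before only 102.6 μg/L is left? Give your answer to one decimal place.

33.8 minutes

t½ = ln 2 / λ = 0.69315 / 0.0133 ≈ 52.116 minutes.
Fraction remaining = 102.6/160.8 ≈ 0.63806.
n = log₂(160.8/102.6) = ln(1.5673)/ln 2 ≈ 0.64824 half-lives.
t = n × t½ = 0.64824 × 52.116 ≈ 33.784 minutes.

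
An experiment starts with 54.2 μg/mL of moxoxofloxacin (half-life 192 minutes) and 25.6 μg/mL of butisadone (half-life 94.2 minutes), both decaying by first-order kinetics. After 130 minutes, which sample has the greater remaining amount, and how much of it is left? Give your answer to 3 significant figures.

moxoxofloxacin, 33.9 μg/mL

moxoxofloxacin: 54.2 × (1/2)^0.67708 ≈ 33.898 μg/mL.
butisadone: 25.6 × (1/2)^1.38 ≈ 9.8357 μg/mL.
Moxoxofloxacin has more remaining, at ≈ 33.898 μg/mL.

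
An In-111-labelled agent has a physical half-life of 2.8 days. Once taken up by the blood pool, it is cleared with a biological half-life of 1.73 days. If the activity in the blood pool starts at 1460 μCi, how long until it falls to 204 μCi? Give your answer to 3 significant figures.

3.04 days

1/t_eff = 1/t_phys + 1/t_biol = 1/2.8 + 1/1.73 = 0.93518 per day.
t_eff = 2.8 × 1.73 / (2.8 + 1.73) ≈ 1.0693 days.
n = log₂(1460/204) ≈ 2.8393; t = 2.8393 × 1.0693 ≈ 3.0361 days.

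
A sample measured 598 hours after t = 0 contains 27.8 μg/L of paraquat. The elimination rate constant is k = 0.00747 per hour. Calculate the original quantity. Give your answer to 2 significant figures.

t½ = ln 2 / k = 0.69315 / 0.00747 ≈ 92.791 hours.
Number of half-lives elapsed: n = 598/92.791 ≈ 6.4446.
A₀ = A × 2^n = 27.8 × 2^6.4446 = 27.8 × 87.1 ≈ 2421.4 μg/L.

2400 μg/L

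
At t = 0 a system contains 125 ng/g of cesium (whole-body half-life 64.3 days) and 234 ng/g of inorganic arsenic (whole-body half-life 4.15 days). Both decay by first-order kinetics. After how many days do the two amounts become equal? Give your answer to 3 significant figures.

Set 125·(1/2)^(t/64.3) = 234·(1/2)^(t/4.15).
Taking log₂: log₂(125/234) = t·(1/64.3 − 1/4.15).
log₂(0.53419) = -0.90458; 1/64.3 − 1/4.15 = -0.22541.
t = -0.90458 / -0.22541 ≈ 4.013 days.

4.01 days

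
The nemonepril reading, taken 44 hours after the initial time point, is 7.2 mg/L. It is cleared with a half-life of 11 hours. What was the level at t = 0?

Number of half-lives elapsed: n = 44/11 ≈ 4.
A₀ = A × 2^n = 7.2 × 2^4 = 7.2 × 16 ≈ 115.2 mg/L.

115.2 mg/L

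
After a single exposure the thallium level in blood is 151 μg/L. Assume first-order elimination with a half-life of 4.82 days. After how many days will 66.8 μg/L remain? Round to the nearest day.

Fraction remaining = 66.8/151 ≈ 0.44238.
n = log₂(151/66.8) = ln(2.2605)/ln 2 ≈ 1.1766 half-lives.
t = n × t½ = 1.1766 × 4.82 ≈ 5.6713 days.

6 days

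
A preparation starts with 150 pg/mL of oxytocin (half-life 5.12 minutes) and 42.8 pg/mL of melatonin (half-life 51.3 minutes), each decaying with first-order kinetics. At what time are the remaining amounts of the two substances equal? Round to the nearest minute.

Set 150·(1/2)^(t/5.12) = 42.8·(1/2)^(t/51.3).
Taking log₂: log₂(150/42.8) = t·(1/5.12 − 1/51.3).
log₂(3.5047) = 1.8093; 1/5.12 − 1/51.3 = 0.17582.
t = 1.8093 / 0.17582 ≈ 10.291 minutes.

10 minutes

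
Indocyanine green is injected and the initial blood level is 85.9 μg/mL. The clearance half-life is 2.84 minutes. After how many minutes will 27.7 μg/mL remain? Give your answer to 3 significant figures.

Fraction remaining = 27.7/85.9 ≈ 0.32247.
n = log₂(85.9/27.7) = ln(3.1011)/ln 2 ≈ 1.6328 half-lives.
t = n × t½ = 1.6328 × 2.84 ≈ 4.6371 minutes.

4.64 minutes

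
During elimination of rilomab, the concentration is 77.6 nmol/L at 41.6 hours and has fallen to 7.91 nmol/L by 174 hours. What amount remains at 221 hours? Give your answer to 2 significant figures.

Over Δt = 174 − 41.6 = 132.4 hours, the level fell by a factor of 77.6/7.91 ≈ 9.8104.
n = log₂(9.8104) ≈ 3.2943 half-lives, so t½ = 132.4/3.2943 ≈ 40.191 hours.
From t = 174 to t = 221: 7.91 × (1/2)^((221−174)/40.191) ≈ 3.5168 nmol/L.

3.5 nmol/L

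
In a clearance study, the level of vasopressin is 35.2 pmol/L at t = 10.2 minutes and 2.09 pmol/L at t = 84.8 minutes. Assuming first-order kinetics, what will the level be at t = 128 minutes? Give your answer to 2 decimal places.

0.41 pmol/L

Over Δt = 84.8 − 10.2 = 74.6 minutes, the level fell by a factor of 35.2/2.09 ≈ 16.842.
n = log₂(16.842) ≈ 4.074 half-lives, so t½ = 74.6/4.074 ≈ 18.311 minutes.
From t = 84.8 to t = 128: 2.09 × (1/2)^((128−84.8)/18.311) ≈ 0.40734 pmol/L.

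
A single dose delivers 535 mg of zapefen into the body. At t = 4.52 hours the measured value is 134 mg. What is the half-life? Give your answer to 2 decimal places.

2.26 hours

A/A₀ = 134/535 ≈ 0.25047.
n = log₂(3.9925) ≈ 1.9973 half-lives elapsed in 4.52 hours.
t½ = 4.52/1.9973 ≈ 2.263 hours.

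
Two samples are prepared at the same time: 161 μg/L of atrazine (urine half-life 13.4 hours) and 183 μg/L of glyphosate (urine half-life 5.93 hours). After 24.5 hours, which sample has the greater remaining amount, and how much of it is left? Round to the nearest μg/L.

atrazine, 45 μg/L

atrazine: 161 × (1/2)^1.8284 ≈ 45.335 μg/L.
glyphosate: 183 × (1/2)^4.1315 ≈ 10.441 μg/L.
Atrazine has more remaining, at ≈ 45.335 μg/L.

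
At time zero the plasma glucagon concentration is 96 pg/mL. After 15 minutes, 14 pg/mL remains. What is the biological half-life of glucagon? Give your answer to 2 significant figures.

5.4 minutes

A/A₀ = 14/96 ≈ 0.14583.
n = log₂(6.8571) ≈ 2.7776 half-lives elapsed in 15 minutes.
t½ = 15/2.7776 ≈ 5.4003 minutes.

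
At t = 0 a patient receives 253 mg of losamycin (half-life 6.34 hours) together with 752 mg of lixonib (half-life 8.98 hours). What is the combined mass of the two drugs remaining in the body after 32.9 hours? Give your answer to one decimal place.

losamycin: 253 × (1/2)^(32.9/6.34) = 253 × (1/2)^5.1893 ≈ 6.9342 mg.
lixonib: 752 × (1/2)^(32.9/8.98) = 752 × (1/2)^3.6637 ≈ 59.338 mg.
Total = 6.9342 + 59.338 ≈ 66.272 mg.

66.3 mg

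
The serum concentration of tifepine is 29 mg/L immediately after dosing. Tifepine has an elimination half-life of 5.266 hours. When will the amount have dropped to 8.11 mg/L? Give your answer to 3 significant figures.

9.68 hours

Fraction remaining = 8.11/29 ≈ 0.27966.
n = log₂(29/8.11) = ln(3.5758)/ln 2 ≈ 1.8383 half-lives.
t = n × t½ = 1.8383 × 5.266 ≈ 9.6804 hours.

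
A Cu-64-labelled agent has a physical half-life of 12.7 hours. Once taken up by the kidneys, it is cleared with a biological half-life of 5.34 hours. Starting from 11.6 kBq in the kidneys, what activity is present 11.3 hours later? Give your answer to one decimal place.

1/t_eff = 1/t_phys + 1/t_biol = 1/12.7 + 1/5.34 = 0.26601 per hour.
t_eff = 12.7 × 5.34 / (12.7 + 5.34) ≈ 3.7593 hours.
Remaining = 11.6 × (1/2)^(11.3/3.7593) = 11.6 × (1/2)^3.0059 ≈ 1.4441 kBq.

1.4 kBq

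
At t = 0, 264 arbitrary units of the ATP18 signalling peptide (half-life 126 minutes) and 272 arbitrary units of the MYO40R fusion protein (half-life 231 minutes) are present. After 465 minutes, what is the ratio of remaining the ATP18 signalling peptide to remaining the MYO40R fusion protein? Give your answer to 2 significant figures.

0.30

ATP18 signalling peptide: 264 × (1/2)^(465/126) = 264 × (1/2)^3.6905 ≈ 20.448 arbitrary units.
MYO40R fusion protein: 272 × (1/2)^(465/231) = 272 × (1/2)^2.013 ≈ 67.391 arbitrary units.
Ratio ≈ 20.448 / 67.391 ≈ 0.30343.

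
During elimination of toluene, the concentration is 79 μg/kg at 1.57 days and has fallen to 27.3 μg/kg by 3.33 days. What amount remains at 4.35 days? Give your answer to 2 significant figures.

Over Δt = 3.33 − 1.57 = 1.76 days, the level fell by a factor of 79/27.3 ≈ 2.8938.
n = log₂(2.8938) ≈ 1.533 half-lives, so t½ = 1.76/1.533 ≈ 1.1481 days.
From t = 3.33 to t = 4.35: 27.3 × (1/2)^((4.35−3.33)/1.1481) ≈ 14.748 μg/kg.

15 μg/kg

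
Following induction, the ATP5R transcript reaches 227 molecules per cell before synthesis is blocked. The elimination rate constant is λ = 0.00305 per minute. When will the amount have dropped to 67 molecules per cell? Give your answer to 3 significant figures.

400 minutes

t½ = ln 2 / λ = 0.69315 / 0.00305 ≈ 227.26 minutes.
Fraction remaining = 67/227 ≈ 0.29515.
n = log₂(227/67) = ln(3.3881)/ln 2 ≈ 1.7605 half-lives.
t = n × t½ = 1.7605 × 227.26 ≈ 400.08 minutes.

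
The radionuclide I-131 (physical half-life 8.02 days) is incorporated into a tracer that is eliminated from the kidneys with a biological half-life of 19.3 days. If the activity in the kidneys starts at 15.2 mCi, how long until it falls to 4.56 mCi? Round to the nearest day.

1/t_eff = 1/t_phys + 1/t_biol = 1/8.02 + 1/19.3 = 0.1765 per day.
t_eff = 8.02 × 19.3 / (8.02 + 19.3) ≈ 5.6657 days.
n = log₂(15.2/4.56) ≈ 1.737; t = 1.737 × 5.6657 ≈ 9.8411 days.

10 days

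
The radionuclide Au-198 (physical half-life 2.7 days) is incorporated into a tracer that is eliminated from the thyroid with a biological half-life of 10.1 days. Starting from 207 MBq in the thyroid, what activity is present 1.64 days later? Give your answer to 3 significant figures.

1/t_eff = 1/t_phys + 1/t_biol = 1/2.7 + 1/10.1 = 0.46938 per day.
t_eff = 2.7 × 10.1 / (2.7 + 10.1) ≈ 2.1305 days.
Remaining = 207 × (1/2)^(1.64/2.1305) = 207 × (1/2)^0.76978 ≈ 121.41 MBq.

121 MBq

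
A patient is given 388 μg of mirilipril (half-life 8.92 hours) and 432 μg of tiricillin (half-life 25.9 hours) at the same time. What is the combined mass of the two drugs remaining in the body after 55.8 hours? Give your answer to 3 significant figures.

mirilipril: 388 × (1/2)^(55.8/8.92) = 388 × (1/2)^6.2556 ≈ 5.0782 μg.
tiricillin: 432 × (1/2)^(55.8/25.9) = 432 × (1/2)^2.1544 ≈ 97.036 μg.
Total = 5.0782 + 97.036 ≈ 102.11 μg.

102 μg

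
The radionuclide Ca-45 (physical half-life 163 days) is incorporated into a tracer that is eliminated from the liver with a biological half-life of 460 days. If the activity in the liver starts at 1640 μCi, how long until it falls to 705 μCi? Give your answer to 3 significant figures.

147 days

1/t_eff = 1/t_phys + 1/t_biol = 1/163 + 1/460 = 0.0083089 per day.
t_eff = 163 × 460 / (163 + 460) ≈ 120.35 days.
n = log₂(1640/705) ≈ 1.218; t = 1.218 × 120.35 ≈ 146.59 days.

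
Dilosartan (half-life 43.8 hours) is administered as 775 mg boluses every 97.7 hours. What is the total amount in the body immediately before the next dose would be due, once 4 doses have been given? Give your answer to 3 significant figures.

209 mg

The 4 doses were given 390.8, 293.1, 195.4, 97.7 hours ago.
Total = 775·(1/2)^(390.8/43.8) + 775·(1/2)^(293.1/43.8) + 775·(1/2)^(195.4/43.8) + 775·(1/2)^(97.7/43.8)
      = 1.5973 + 7.4968 + 35.184 + 165.13 ≈ 209.41 mg.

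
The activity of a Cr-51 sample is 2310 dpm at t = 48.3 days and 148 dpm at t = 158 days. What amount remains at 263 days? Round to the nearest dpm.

11 dpm

Over Δt = 158 − 48.3 = 109.7 days, the level fell by a factor of 2310/148 ≈ 15.608.
n = log₂(15.608) ≈ 3.9642 half-lives, so t½ = 109.7/3.9642 ≈ 27.673 days.
From t = 158 to t = 263: 148 × (1/2)^((263−158)/27.673) ≈ 10.667 dpm.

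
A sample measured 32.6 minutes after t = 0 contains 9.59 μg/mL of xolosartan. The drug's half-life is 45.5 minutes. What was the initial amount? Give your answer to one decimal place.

Number of half-lives elapsed: n = 32.6/45.5 ≈ 0.71648.
A₀ = A × 2^n = 9.59 × 2^0.71648 = 9.59 × 1.6432 ≈ 15.758 μg/mL.

15.8 μg/mL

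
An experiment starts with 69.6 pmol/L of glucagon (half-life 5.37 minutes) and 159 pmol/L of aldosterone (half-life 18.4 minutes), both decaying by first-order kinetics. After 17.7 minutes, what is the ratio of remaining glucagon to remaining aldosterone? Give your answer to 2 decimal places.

glucagon: 69.6 × (1/2)^(17.7/5.37) = 69.6 × (1/2)^3.2961 ≈ 7.0858 pmol/L.
aldosterone: 159 × (1/2)^(17.7/18.4) = 159 × (1/2)^0.96196 ≈ 81.624 pmol/L.
Ratio ≈ 7.0858 / 81.624 ≈ 0.08681.

0.09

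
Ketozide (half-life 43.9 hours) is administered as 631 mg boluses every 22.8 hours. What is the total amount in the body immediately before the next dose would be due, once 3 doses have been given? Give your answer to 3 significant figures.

The 3 doses were given 68.4, 45.6, 22.8 hours ago.
Total = 631·(1/2)^(68.4/43.9) + 631·(1/2)^(45.6/43.9) + 631·(1/2)^(22.8/43.9)
      = 214.29 + 307.14 + 440.24 ≈ 961.67 mg.

962 mg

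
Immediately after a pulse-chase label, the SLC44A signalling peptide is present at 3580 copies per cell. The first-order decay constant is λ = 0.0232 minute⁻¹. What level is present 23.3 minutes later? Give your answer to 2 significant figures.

2100 copies per cell

t½ = ln 2 / λ = 0.69315 / 0.0232 ≈ 29.877 minutes.
Number of half-lives: n = 23.3/29.877 ≈ 0.77986.
Remaining = 3580 × (1/2)^0.77986 = 3580 × 0.58242 ≈ 2085.1 copies per cell.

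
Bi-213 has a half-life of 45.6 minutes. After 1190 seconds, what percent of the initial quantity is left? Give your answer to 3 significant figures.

1190 seconds = 19.8333 minutes.
n = 19.8333/45.6 ≈ 0.43494 half-lives.
Fraction remaining = (1/2)^0.43494 ≈ 0.73972, i.e. 73.972%.

74.0%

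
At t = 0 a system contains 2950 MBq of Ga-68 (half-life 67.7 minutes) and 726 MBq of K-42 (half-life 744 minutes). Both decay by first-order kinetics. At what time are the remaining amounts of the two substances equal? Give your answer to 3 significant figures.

151 minutes

Set 2950·(1/2)^(t/67.7) = 726·(1/2)^(t/744).
Taking log₂: log₂(2950/726) = t·(1/67.7 − 1/744).
log₂(4.0634) = 2.0227; 1/67.7 − 1/744 = 0.013427.
t = 2.0227 / 0.013427 ≈ 150.64 minutes.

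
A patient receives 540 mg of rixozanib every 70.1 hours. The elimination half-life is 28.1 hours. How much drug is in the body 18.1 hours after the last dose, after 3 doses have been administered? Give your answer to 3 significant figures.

The 3 doses were given 158.3, 88.2, 18.1 hours ago.
Total = 540·(1/2)^(158.3/28.1) + 540·(1/2)^(88.2/28.1) + 540·(1/2)^(18.1/28.1)
      = 10.878 + 61.309 + 345.53 ≈ 417.72 mg.

418 mg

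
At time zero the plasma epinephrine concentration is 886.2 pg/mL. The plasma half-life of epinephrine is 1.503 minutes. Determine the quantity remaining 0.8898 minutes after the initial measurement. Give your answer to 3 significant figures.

588 pg/mL

Number of half-lives: n = 0.8898/1.503 ≈ 0.59202.
Remaining = 886.2 × (1/2)^0.59202 = 886.2 × 0.66342 ≈ 587.92 pg/mL.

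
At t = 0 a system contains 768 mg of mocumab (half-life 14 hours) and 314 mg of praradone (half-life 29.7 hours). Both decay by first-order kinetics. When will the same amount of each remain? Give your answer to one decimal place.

Set 768·(1/2)^(t/14) = 314·(1/2)^(t/29.7).
Taking log₂: log₂(768/314) = t·(1/14 − 1/29.7).
log₂(2.4459) = 1.2903; 1/14 − 1/29.7 = 0.037759.
t = 1.2903 / 0.037759 ≈ 34.174 hours.

34.2 hours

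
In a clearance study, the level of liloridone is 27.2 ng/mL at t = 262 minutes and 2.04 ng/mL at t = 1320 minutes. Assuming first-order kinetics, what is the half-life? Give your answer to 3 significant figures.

283 minutes

Over Δt = 1320 − 262 = 1058 minutes, the level fell by a factor of 27.2/2.04 ≈ 13.333.
n = log₂(13.333) ≈ 3.737 half-lives, so t½ = 1058/3.737 ≈ 283.12 minutes.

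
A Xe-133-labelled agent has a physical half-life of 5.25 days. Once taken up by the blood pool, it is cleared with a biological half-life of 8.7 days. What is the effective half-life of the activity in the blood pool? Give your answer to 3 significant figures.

3.27 days

1/t_eff = 1/t_phys + 1/t_biol = 1/5.25 + 1/8.7 = 0.30542 per day.
t_eff = 5.25 × 8.7 / (5.25 + 8.7) ≈ 3.2742 days.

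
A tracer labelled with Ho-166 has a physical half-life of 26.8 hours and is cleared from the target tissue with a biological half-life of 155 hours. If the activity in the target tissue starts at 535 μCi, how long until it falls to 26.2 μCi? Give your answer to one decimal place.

99.4 hours

1/t_eff = 1/t_phys + 1/t_biol = 1/26.8 + 1/155 = 0.043765 per hour.
t_eff = 26.8 × 155 / (26.8 + 155) ≈ 22.849 hours.
n = log₂(535/26.2) ≈ 4.3519; t = 4.3519 × 22.849 ≈ 99.438 hours.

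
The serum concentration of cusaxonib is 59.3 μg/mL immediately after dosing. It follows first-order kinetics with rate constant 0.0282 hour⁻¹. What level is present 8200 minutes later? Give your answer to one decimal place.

t½ = ln 2 / k = 0.69315 / 0.0282 ≈ 24.58 hours.
Convert the elapsed time: 8200 minutes = 136.667 hours.
Number of half-lives: n = 136.667/24.58 ≈ 5.5601.
Remaining = 59.3 × (1/2)^5.5601 = 59.3 × 0.021195 ≈ 1.2569 μg/mL.

1.3 μg/mL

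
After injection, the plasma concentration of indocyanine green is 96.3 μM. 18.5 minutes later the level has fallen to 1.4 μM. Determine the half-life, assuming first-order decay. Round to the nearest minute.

A/A₀ = 1.4/96.3 ≈ 0.014538.
n = log₂(68.786) ≈ 6.104 half-lives elapsed in 18.5 minutes.
t½ = 18.5/6.104 ≈ 3.0308 minutes.

3 minutes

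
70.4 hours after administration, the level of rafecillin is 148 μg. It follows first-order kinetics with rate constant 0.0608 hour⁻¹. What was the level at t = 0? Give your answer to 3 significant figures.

t½ = ln 2 / k = 0.69315 / 0.0608 ≈ 11.4 hours.
Number of half-lives elapsed: n = 70.4/11.4 ≈ 6.1752.
A₀ = A × 2^n = 148 × 2^6.1752 = 148 × 72.264 ≈ 10695 μg.

10700 μg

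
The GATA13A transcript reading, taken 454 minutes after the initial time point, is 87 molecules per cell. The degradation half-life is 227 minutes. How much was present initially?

Number of half-lives elapsed: n = 454/227 ≈ 2.
A₀ = A × 2^n = 87 × 2^2 = 87 × 4 ≈ 348 molecules per cell.

348 molecules per cell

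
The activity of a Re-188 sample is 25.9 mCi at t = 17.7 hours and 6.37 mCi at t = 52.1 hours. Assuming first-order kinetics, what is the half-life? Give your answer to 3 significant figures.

Over Δt = 52.1 − 17.7 = 34.4 hours, the level fell by a factor of 25.9/6.37 ≈ 4.0659.
n = log₂(4.0659) ≈ 2.0236 half-lives, so t½ = 34.4/2.0236 ≈ 17 hours.

17.0 hours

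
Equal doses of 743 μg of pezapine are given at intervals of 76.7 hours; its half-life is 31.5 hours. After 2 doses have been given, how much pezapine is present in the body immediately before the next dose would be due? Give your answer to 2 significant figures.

160 μg

The 2 doses were given 153.4, 76.7 hours ago.
Total = 743·(1/2)^(153.4/31.5) + 743·(1/2)^(76.7/31.5)
      = 25.411 + 137.41 ≈ 162.82 μg.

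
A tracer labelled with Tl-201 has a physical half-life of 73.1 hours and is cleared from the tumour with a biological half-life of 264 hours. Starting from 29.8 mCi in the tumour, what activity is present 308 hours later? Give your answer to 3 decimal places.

0.716 mCi

1/t_eff = 1/t_phys + 1/t_biol = 1/73.1 + 1/264 = 0.017468 per hour.
t_eff = 73.1 × 264 / (73.1 + 264) ≈ 57.248 hours.
Remaining = 29.8 × (1/2)^(308/57.248) = 29.8 × (1/2)^5.3801 ≈ 0.71557 mCi.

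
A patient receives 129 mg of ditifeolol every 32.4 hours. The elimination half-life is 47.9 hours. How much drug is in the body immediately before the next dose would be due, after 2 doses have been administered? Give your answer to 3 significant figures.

131 mg

The 2 doses were given 64.8, 32.4 hours ago.
Total = 129·(1/2)^(64.8/47.9) + 129·(1/2)^(32.4/47.9)
      = 50.507 + 80.718 ≈ 131.22 mg.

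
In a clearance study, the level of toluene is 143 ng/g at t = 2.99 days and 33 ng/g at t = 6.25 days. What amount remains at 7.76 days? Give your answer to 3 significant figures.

16.7 ng/g

Over Δt = 6.25 − 2.99 = 3.26 days, the level fell by a factor of 143/33 ≈ 4.3333.
n = log₂(4.3333) ≈ 2.1155 half-lives, so t½ = 3.26/2.1155 ≈ 1.541 days.
From t = 6.25 to t = 7.76: 33 × (1/2)^((7.76−6.25)/1.541) ≈ 16.732 ng/g.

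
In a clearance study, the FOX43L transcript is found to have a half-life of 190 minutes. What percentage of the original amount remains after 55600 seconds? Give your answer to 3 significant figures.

55600 seconds = 926.667 minutes.
n = 926.667/190 ≈ 4.8772 half-lives.
Fraction remaining = (1/2)^4.8772 ≈ 0.034027, i.e. 3.4027%.

3.40%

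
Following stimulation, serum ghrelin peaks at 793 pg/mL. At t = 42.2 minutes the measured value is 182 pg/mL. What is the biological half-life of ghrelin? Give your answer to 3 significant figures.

A/A₀ = 182/793 ≈ 0.22951.
n = log₂(4.3571) ≈ 2.1234 half-lives elapsed in 42.2 minutes.
t½ = 42.2/2.1234 ≈ 19.874 minutes.

19.9 minutes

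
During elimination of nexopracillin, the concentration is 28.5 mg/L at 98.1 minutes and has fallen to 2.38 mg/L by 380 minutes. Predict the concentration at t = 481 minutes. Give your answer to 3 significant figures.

Over Δt = 380 − 98.1 = 281.9 minutes, the level fell by a factor of 28.5/2.38 ≈ 11.975.
n = log₂(11.975) ≈ 3.5819 half-lives, so t½ = 281.9/3.5819 ≈ 78.701 minutes.
From t = 380 to t = 481: 2.38 × (1/2)^((481−380)/78.701) ≈ 0.9778 mg/L.

0.978 mg/L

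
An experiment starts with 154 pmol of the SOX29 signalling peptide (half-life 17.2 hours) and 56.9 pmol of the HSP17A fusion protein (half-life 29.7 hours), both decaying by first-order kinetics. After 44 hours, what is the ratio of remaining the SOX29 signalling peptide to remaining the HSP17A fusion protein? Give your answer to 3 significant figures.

1.28

SOX29 signalling peptide: 154 × (1/2)^(44/17.2) = 154 × (1/2)^2.5581 ≈ 26.148 pmol.
HSP17A fusion protein: 56.9 × (1/2)^(44/29.7) = 56.9 × (1/2)^1.4815 ≈ 20.377 pmol.
Ratio ≈ 26.148 / 20.377 ≈ 1.2832.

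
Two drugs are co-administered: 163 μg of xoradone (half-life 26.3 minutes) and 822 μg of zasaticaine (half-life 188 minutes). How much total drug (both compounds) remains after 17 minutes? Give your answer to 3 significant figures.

xoradone: 163 × (1/2)^(17/26.3) = 163 × (1/2)^0.64639 ≈ 104.14 μg.
zasaticaine: 822 × (1/2)^(17/188) = 822 × (1/2)^0.090426 ≈ 772.06 μg.
Total = 104.14 + 772.06 ≈ 876.2 μg.

876 μg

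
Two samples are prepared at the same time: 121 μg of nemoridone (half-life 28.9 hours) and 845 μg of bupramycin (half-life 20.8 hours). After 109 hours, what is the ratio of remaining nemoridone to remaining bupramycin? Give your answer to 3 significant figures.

0.396

nemoridone: 121 × (1/2)^(109/28.9) = 121 × (1/2)^3.7716 ≈ 8.8596 μg.
bupramycin: 845 × (1/2)^(109/20.8) = 845 × (1/2)^5.2404 ≈ 22.353 μg.
Ratio ≈ 8.8596 / 22.353 ≈ 0.39634.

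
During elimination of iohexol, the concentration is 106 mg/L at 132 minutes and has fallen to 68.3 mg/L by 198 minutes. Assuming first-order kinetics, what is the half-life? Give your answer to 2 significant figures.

100 minutes

Over Δt = 198 − 132 = 66 minutes, the level fell by a factor of 106/68.3 ≈ 1.552.
n = log₂(1.552) ≈ 0.63411 half-lives, so t½ = 66/0.63411 ≈ 104.08 minutes.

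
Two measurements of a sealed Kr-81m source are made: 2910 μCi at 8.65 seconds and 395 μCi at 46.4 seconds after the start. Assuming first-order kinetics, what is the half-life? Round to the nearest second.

Over Δt = 46.4 − 8.65 = 37.75 seconds, the level fell by a factor of 2910/395 ≈ 7.3671.
n = log₂(7.3671) ≈ 2.8811 half-lives, so t½ = 37.75/2.8811 ≈ 13.103 seconds.

13 seconds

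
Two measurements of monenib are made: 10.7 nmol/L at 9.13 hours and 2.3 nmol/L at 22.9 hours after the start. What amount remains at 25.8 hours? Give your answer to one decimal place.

Over Δt = 22.9 − 9.13 = 13.77 hours, the level fell by a factor of 10.7/2.3 ≈ 4.6522.
n = log₂(4.6522) ≈ 2.2179 half-lives, so t½ = 13.77/2.2179 ≈ 6.2086 hours.
From t = 22.9 to t = 25.8: 2.3 × (1/2)^((25.8−22.9)/6.2086) ≈ 1.6639 nmol/L.

1.7 nmol/L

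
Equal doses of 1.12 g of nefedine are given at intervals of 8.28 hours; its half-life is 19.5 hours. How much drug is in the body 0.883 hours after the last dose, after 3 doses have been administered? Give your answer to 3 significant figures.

The 3 doses were given 17.443, 9.163, 0.883 hours ago.
Total = 1.12·(1/2)^(17.443/19.5) + 1.12·(1/2)^(9.163/19.5) + 1.12·(1/2)^(0.883/19.5)
      = 0.60248 + 0.80866 + 1.0854 ≈ 2.4965 g.

2.50 g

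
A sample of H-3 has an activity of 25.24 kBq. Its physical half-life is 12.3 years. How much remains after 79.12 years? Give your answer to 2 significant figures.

Number of half-lives: n = 79.12/12.3 ≈ 6.4325.
Remaining = 25.24 × (1/2)^6.4325 = 25.24 × 0.011578 ≈ 0.29222 kBq.

0.29 kBq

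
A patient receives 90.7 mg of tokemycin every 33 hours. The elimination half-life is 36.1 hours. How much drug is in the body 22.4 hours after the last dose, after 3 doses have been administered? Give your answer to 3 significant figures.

107 mg

The 3 doses were given 88.4, 55.4, 22.4 hours ago.
Total = 90.7·(1/2)^(88.4/36.1) + 90.7·(1/2)^(55.4/36.1) + 90.7·(1/2)^(22.4/36.1)
      = 16.613 + 31.307 + 58.995 ≈ 106.92 mg.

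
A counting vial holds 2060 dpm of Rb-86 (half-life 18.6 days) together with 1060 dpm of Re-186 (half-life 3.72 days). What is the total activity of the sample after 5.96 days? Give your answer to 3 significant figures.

Rb-86: 2060 × (1/2)^(5.96/18.6) = 2060 × (1/2)^0.32043 ≈ 1649.7 dpm.
Re-186: 1060 × (1/2)^(5.96/3.72) = 1060 × (1/2)^1.6022 ≈ 349.15 dpm.
Total = 1649.7 + 349.15 ≈ 1998.9 dpm.

2000 dpm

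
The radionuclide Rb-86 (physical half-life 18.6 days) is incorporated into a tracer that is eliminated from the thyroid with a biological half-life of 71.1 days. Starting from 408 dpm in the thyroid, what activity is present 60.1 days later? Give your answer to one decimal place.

1/t_eff = 1/t_phys + 1/t_biol = 1/18.6 + 1/71.1 = 0.067828 per day.
t_eff = 18.6 × 71.1 / (18.6 + 71.1) ≈ 14.743 days.
Remaining = 408 × (1/2)^(60.1/14.743) = 408 × (1/2)^4.0765 ≈ 24.184 dpm.

24.2 dpm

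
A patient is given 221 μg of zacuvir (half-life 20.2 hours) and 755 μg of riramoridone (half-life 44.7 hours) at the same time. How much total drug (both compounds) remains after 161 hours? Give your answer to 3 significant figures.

63.1 μg

zacuvir: 221 × (1/2)^(161/20.2) = 221 × (1/2)^7.9703 ≈ 0.88124 μg.
riramoridone: 755 × (1/2)^(161/44.7) = 755 × (1/2)^3.6018 ≈ 62.187 μg.
Total = 0.88124 + 62.187 ≈ 63.068 μg.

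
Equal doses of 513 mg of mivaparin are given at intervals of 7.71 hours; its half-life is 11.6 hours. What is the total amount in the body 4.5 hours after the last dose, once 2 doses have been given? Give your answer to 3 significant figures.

639 mg

The 2 doses were given 12.21, 4.5 hours ago.
Total = 513·(1/2)^(12.21/11.6) + 513·(1/2)^(4.5/11.6)
      = 247.32 + 392.05 ≈ 639.37 mg.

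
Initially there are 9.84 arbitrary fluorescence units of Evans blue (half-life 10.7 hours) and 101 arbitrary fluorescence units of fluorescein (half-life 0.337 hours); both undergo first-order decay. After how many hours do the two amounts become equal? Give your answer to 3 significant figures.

Set 9.84·(1/2)^(t/10.7) = 101·(1/2)^(t/0.337).
Taking log₂: log₂(9.84/101) = t·(1/10.7 − 1/0.337).
log₂(0.097426) = -3.3596; 1/10.7 − 1/0.337 = -2.8739.
t = -3.3596 / -2.8739 ≈ 1.169 hours.

1.17 hours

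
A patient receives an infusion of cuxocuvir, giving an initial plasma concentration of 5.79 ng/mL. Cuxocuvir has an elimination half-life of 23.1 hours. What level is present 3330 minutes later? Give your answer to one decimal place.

Convert the elapsed time: 3330 minutes = 55.5 hours.
Number of half-lives: n = 55.5/23.1 ≈ 2.4026.
Remaining = 5.79 × (1/2)^2.4026 = 5.79 × 0.18912 ≈ 1.095 ng/mL.

1.1 ng/mL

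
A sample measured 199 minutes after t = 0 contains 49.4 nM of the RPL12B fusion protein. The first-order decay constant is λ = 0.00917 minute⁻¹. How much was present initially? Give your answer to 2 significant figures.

t½ = ln 2 / λ = 0.69315 / 0.00917 ≈ 75.589 minutes.
Number of half-lives elapsed: n = 199/75.589 ≈ 2.6327.
A₀ = A × 2^n = 49.4 × 2^2.6327 = 49.4 × 6.2017 ≈ 306.37 nM.

310 nM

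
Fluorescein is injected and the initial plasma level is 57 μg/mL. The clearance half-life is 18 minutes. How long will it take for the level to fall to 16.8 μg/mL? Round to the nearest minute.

Fraction remaining = 16.8/57 ≈ 0.29474.
n = log₂(57/16.8) = ln(3.3929)/ln 2 ≈ 1.7625 half-lives.
t = n × t½ = 1.7625 × 18 ≈ 31.725 minutes.

32 minutes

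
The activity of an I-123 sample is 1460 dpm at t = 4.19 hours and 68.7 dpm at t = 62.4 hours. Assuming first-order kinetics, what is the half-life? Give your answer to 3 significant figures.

Over Δt = 62.4 − 4.19 = 58.21 hours, the level fell by a factor of 1460/68.7 ≈ 21.252.
n = log₂(21.252) ≈ 4.4095 half-lives, so t½ = 58.21/4.4095 ≈ 13.201 hours.

13.2 hours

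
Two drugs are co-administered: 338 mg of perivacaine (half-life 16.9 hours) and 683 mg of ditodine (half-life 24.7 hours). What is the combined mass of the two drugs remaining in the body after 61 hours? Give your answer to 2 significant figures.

perivacaine: 338 × (1/2)^(61/16.9) = 338 × (1/2)^3.6095 ≈ 27.692 mg.
ditodine: 683 × (1/2)^(61/24.7) = 683 × (1/2)^2.4696 ≈ 123.31 mg.
Total = 27.692 + 123.31 ≈ 151 mg.

150 mg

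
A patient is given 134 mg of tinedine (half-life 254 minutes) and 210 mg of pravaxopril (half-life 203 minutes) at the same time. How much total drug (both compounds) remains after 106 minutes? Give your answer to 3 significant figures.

tinedine: 134 × (1/2)^(106/254) = 134 × (1/2)^0.41732 ≈ 100.34 mg.
pravaxopril: 210 × (1/2)^(106/203) = 210 × (1/2)^0.52217 ≈ 146.23 mg.
Total = 100.34 + 146.23 ≈ 246.57 mg.

247 mg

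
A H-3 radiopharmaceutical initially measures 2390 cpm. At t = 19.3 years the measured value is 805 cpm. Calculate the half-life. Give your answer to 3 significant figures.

A/A₀ = 805/2390 ≈ 0.33682.
n = log₂(2.9689) ≈ 1.5699 half-lives elapsed in 19.3 years.
t½ = 19.3/1.5699 ≈ 12.293 years.

12.3 years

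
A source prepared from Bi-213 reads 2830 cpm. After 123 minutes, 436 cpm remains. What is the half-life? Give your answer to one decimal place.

45.6 minutes

A/A₀ = 436/2830 ≈ 0.15406.
n = log₂(6.4908) ≈ 2.6984 half-lives elapsed in 123 minutes.
t½ = 123/2.6984 ≈ 45.583 minutes.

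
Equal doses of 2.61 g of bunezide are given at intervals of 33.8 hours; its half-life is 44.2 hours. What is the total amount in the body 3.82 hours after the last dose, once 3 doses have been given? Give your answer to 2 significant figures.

The 3 doses were given 71.42, 37.62, 3.82 hours ago.
Total = 2.61·(1/2)^(71.42/44.2) + 2.61·(1/2)^(37.62/44.2) + 2.61·(1/2)^(3.82/44.2)
      = 0.85158 + 1.4469 + 2.4582 ≈ 4.7567 g.

4.8 g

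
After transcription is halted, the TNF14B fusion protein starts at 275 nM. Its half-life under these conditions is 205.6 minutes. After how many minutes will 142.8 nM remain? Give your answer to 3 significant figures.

Fraction remaining = 142.8/275 ≈ 0.51927.
n = log₂(275/142.8) = ln(1.9258)/ln 2 ≈ 0.94544 half-lives.
t = n × t½ = 0.94544 × 205.6 ≈ 194.38 minutes.

194 minutes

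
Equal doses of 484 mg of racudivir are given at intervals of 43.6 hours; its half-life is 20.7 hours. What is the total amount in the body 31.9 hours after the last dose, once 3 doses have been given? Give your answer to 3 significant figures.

The 3 doses were given 119.1, 75.5, 31.9 hours ago.
Total = 484·(1/2)^(119.1/20.7) + 484·(1/2)^(75.5/20.7) + 484·(1/2)^(31.9/20.7)
      = 8.9708 + 38.627 + 166.32 ≈ 213.92 mg.

214 mg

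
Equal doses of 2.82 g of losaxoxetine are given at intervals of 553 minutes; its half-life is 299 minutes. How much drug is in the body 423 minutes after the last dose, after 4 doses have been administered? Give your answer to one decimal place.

1.5 g

The 4 doses were given 2082, 1529, 976, 423 minutes ago.
Total = 2.82·(1/2)^(2082/299) + 2.82·(1/2)^(1529/299) + 2.82·(1/2)^(976/299) + 2.82·(1/2)^(423/299)
      = 0.0226 + 0.081446 + 0.29351 + 1.0577 ≈ 1.4553 g.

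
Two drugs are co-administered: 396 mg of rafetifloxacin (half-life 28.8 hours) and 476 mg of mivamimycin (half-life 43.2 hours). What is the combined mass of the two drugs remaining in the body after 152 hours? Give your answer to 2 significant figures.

rafetifloxacin: 396 × (1/2)^(152/28.8) = 396 × (1/2)^5.2778 ≈ 10.208 mg.
mivamimycin: 476 × (1/2)^(152/43.2) = 476 × (1/2)^3.5185 ≈ 41.536 mg.
Total = 10.208 + 41.536 ≈ 51.744 mg.

52 mg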